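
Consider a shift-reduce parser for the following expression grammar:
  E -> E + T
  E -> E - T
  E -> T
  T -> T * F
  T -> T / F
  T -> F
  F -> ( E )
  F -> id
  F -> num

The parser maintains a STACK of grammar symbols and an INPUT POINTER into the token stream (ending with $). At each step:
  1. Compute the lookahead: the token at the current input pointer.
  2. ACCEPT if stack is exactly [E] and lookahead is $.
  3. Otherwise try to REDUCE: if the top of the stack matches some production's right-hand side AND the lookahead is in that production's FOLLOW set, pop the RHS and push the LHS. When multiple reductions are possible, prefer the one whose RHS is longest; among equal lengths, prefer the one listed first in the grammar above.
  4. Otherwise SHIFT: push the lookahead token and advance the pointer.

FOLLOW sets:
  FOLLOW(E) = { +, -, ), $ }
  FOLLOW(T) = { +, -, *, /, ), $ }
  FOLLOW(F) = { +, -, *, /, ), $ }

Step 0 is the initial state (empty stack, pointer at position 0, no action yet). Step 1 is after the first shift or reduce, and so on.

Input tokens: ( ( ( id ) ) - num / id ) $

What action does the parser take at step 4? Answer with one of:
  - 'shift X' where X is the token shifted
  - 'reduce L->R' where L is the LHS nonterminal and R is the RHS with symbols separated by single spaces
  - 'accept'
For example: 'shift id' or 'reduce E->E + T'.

Step 1: shift (. Stack=[(] ptr=1 lookahead=( remaining=[( ( id ) ) - num / id ) $]
Step 2: shift (. Stack=[( (] ptr=2 lookahead=( remaining=[( id ) ) - num / id ) $]
Step 3: shift (. Stack=[( ( (] ptr=3 lookahead=id remaining=[id ) ) - num / id ) $]
Step 4: shift id. Stack=[( ( ( id] ptr=4 lookahead=) remaining=[) ) - num / id ) $]

Answer: shift id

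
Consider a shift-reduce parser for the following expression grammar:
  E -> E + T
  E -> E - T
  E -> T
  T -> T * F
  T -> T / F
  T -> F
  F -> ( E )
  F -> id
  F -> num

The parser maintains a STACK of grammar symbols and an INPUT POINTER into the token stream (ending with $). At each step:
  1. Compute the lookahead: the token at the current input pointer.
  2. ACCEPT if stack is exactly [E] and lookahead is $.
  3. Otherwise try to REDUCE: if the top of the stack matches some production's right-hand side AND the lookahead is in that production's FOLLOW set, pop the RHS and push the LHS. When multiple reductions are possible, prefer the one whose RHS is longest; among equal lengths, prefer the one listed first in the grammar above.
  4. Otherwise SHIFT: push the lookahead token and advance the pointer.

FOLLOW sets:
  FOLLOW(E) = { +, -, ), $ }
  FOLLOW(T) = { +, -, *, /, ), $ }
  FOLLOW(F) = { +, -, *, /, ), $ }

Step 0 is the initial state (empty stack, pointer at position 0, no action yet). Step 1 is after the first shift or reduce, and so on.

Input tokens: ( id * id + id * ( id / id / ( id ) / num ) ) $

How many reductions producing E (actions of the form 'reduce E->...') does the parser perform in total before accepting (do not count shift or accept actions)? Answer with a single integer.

Step 1: shift (. Stack=[(] ptr=1 lookahead=id remaining=[id * id + id * ( id / id / ( id ) / num ) ) $]
Step 2: shift id. Stack=[( id] ptr=2 lookahead=* remaining=[* id + id * ( id / id / ( id ) / num ) ) $]
Step 3: reduce F->id. Stack=[( F] ptr=2 lookahead=* remaining=[* id + id * ( id / id / ( id ) / num ) ) $]
Step 4: reduce T->F. Stack=[( T] ptr=2 lookahead=* remaining=[* id + id * ( id / id / ( id ) / num ) ) $]
Step 5: shift *. Stack=[( T *] ptr=3 lookahead=id remaining=[id + id * ( id / id / ( id ) / num ) ) $]
Step 6: shift id. Stack=[( T * id] ptr=4 lookahead=+ remaining=[+ id * ( id / id / ( id ) / num ) ) $]
Step 7: reduce F->id. Stack=[( T * F] ptr=4 lookahead=+ remaining=[+ id * ( id / id / ( id ) / num ) ) $]
Step 8: reduce T->T * F. Stack=[( T] ptr=4 lookahead=+ remaining=[+ id * ( id / id / ( id ) / num ) ) $]
Step 9: reduce E->T. Stack=[( E] ptr=4 lookahead=+ remaining=[+ id * ( id / id / ( id ) / num ) ) $]
Step 10: shift +. Stack=[( E +] ptr=5 lookahead=id remaining=[id * ( id / id / ( id ) / num ) ) $]
Step 11: shift id. Stack=[( E + id] ptr=6 lookahead=* remaining=[* ( id / id / ( id ) / num ) ) $]
Step 12: reduce F->id. Stack=[( E + F] ptr=6 lookahead=* remaining=[* ( id / id / ( id ) / num ) ) $]
Step 13: reduce T->F. Stack=[( E + T] ptr=6 lookahead=* remaining=[* ( id / id / ( id ) / num ) ) $]
Step 14: shift *. Stack=[( E + T *] ptr=7 lookahead=( remaining=[( id / id / ( id ) / num ) ) $]
Step 15: shift (. Stack=[( E + T * (] ptr=8 lookahead=id remaining=[id / id / ( id ) / num ) ) $]
Step 16: shift id. Stack=[( E + T * ( id] ptr=9 lookahead=/ remaining=[/ id / ( id ) / num ) ) $]
Step 17: reduce F->id. Stack=[( E + T * ( F] ptr=9 lookahead=/ remaining=[/ id / ( id ) / num ) ) $]
Step 18: reduce T->F. Stack=[( E + T * ( T] ptr=9 lookahead=/ remaining=[/ id / ( id ) / num ) ) $]
Step 19: shift /. Stack=[( E + T * ( T /] ptr=10 lookahead=id remaining=[id / ( id ) / num ) ) $]
Step 20: shift id. Stack=[( E + T * ( T / id] ptr=11 lookahead=/ remaining=[/ ( id ) / num ) ) $]
Step 21: reduce F->id. Stack=[( E + T * ( T / F] ptr=11 lookahead=/ remaining=[/ ( id ) / num ) ) $]
Step 22: reduce T->T / F. Stack=[( E + T * ( T] ptr=11 lookahead=/ remaining=[/ ( id ) / num ) ) $]
Step 23: shift /. Stack=[( E + T * ( T /] ptr=12 lookahead=( remaining=[( id ) / num ) ) $]
Step 24: shift (. Stack=[( E + T * ( T / (] ptr=13 lookahead=id remaining=[id ) / num ) ) $]
Step 25: shift id. Stack=[( E + T * ( T / ( id] ptr=14 lookahead=) remaining=[) / num ) ) $]
Step 26: reduce F->id. Stack=[( E + T * ( T / ( F] ptr=14 lookahead=) remaining=[) / num ) ) $]
Step 27: reduce T->F. Stack=[( E + T * ( T / ( T] ptr=14 lookahead=) remaining=[) / num ) ) $]
Step 28: reduce E->T. Stack=[( E + T * ( T / ( E] ptr=14 lookahead=) remaining=[) / num ) ) $]
Step 29: shift ). Stack=[( E + T * ( T / ( E )] ptr=15 lookahead=/ remaining=[/ num ) ) $]
Step 30: reduce F->( E ). Stack=[( E + T * ( T / F] ptr=15 lookahead=/ remaining=[/ num ) ) $]
Step 31: reduce T->T / F. Stack=[( E + T * ( T] ptr=15 lookahead=/ remaining=[/ num ) ) $]
Step 32: shift /. Stack=[( E + T * ( T /] ptr=16 lookahead=num remaining=[num ) ) $]
Step 33: shift num. Stack=[( E + T * ( T / num] ptr=17 lookahead=) remaining=[) ) $]
Step 34: reduce F->num. Stack=[( E + T * ( T / F] ptr=17 lookahead=) remaining=[) ) $]
Step 35: reduce T->T / F. Stack=[( E + T * ( T] ptr=17 lookahead=) remaining=[) ) $]
Step 36: reduce E->T. Stack=[( E + T * ( E] ptr=17 lookahead=) remaining=[) ) $]
Step 37: shift ). Stack=[( E + T * ( E )] ptr=18 lookahead=) remaining=[) $]
Step 38: reduce F->( E ). Stack=[( E + T * F] ptr=18 lookahead=) remaining=[) $]
Step 39: reduce T->T * F. Stack=[( E + T] ptr=18 lookahead=) remaining=[) $]
Step 40: reduce E->E + T. Stack=[( E] ptr=18 lookahead=) remaining=[) $]
Step 41: shift ). Stack=[( E )] ptr=19 lookahead=$ remaining=[$]
Step 42: reduce F->( E ). Stack=[F] ptr=19 lookahead=$ remaining=[$]
Step 43: reduce T->F. Stack=[T] ptr=19 lookahead=$ remaining=[$]
Step 44: reduce E->T. Stack=[E] ptr=19 lookahead=$ remaining=[$]
Step 45: accept. Stack=[E] ptr=19 lookahead=$ remaining=[$]

Answer: 5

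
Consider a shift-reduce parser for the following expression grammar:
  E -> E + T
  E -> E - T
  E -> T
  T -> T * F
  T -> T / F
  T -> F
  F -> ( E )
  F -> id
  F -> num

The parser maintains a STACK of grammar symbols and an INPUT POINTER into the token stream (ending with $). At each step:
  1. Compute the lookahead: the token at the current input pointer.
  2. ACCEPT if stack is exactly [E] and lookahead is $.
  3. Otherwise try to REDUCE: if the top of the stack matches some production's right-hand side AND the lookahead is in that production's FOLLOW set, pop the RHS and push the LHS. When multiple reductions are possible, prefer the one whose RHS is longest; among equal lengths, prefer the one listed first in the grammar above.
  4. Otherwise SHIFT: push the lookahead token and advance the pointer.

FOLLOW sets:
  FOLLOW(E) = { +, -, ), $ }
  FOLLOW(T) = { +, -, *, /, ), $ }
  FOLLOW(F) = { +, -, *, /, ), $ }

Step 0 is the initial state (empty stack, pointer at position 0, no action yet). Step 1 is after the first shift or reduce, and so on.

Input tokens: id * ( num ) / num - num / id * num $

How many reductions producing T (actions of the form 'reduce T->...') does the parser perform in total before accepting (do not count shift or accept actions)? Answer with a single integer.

Answer: 7

Derivation:
Step 1: shift id. Stack=[id] ptr=1 lookahead=* remaining=[* ( num ) / num - num / id * num $]
Step 2: reduce F->id. Stack=[F] ptr=1 lookahead=* remaining=[* ( num ) / num - num / id * num $]
Step 3: reduce T->F. Stack=[T] ptr=1 lookahead=* remaining=[* ( num ) / num - num / id * num $]
Step 4: shift *. Stack=[T *] ptr=2 lookahead=( remaining=[( num ) / num - num / id * num $]
Step 5: shift (. Stack=[T * (] ptr=3 lookahead=num remaining=[num ) / num - num / id * num $]
Step 6: shift num. Stack=[T * ( num] ptr=4 lookahead=) remaining=[) / num - num / id * num $]
Step 7: reduce F->num. Stack=[T * ( F] ptr=4 lookahead=) remaining=[) / num - num / id * num $]
Step 8: reduce T->F. Stack=[T * ( T] ptr=4 lookahead=) remaining=[) / num - num / id * num $]
Step 9: reduce E->T. Stack=[T * ( E] ptr=4 lookahead=) remaining=[) / num - num / id * num $]
Step 10: shift ). Stack=[T * ( E )] ptr=5 lookahead=/ remaining=[/ num - num / id * num $]
Step 11: reduce F->( E ). Stack=[T * F] ptr=5 lookahead=/ remaining=[/ num - num / id * num $]
Step 12: reduce T->T * F. Stack=[T] ptr=5 lookahead=/ remaining=[/ num - num / id * num $]
Step 13: shift /. Stack=[T /] ptr=6 lookahead=num remaining=[num - num / id * num $]
Step 14: shift num. Stack=[T / num] ptr=7 lookahead=- remaining=[- num / id * num $]
Step 15: reduce F->num. Stack=[T / F] ptr=7 lookahead=- remaining=[- num / id * num $]
Step 16: reduce T->T / F. Stack=[T] ptr=7 lookahead=- remaining=[- num / id * num $]
Step 17: reduce E->T. Stack=[E] ptr=7 lookahead=- remaining=[- num / id * num $]
Step 18: shift -. Stack=[E -] ptr=8 lookahead=num remaining=[num / id * num $]
Step 19: shift num. Stack=[E - num] ptr=9 lookahead=/ remaining=[/ id * num $]
Step 20: reduce F->num. Stack=[E - F] ptr=9 lookahead=/ remaining=[/ id * num $]
Step 21: reduce T->F. Stack=[E - T] ptr=9 lookahead=/ remaining=[/ id * num $]
Step 22: shift /. Stack=[E - T /] ptr=10 lookahead=id remaining=[id * num $]
Step 23: shift id. Stack=[E - T / id] ptr=11 lookahead=* remaining=[* num $]
Step 24: reduce F->id. Stack=[E - T / F] ptr=11 lookahead=* remaining=[* num $]
Step 25: reduce T->T / F. Stack=[E - T] ptr=11 lookahead=* remaining=[* num $]
Step 26: shift *. Stack=[E - T *] ptr=12 lookahead=num remaining=[num $]
Step 27: shift num. Stack=[E - T * num] ptr=13 lookahead=$ remaining=[$]
Step 28: reduce F->num. Stack=[E - T * F] ptr=13 lookahead=$ remaining=[$]
Step 29: reduce T->T * F. Stack=[E - T] ptr=13 lookahead=$ remaining=[$]
Step 30: reduce E->E - T. Stack=[E] ptr=13 lookahead=$ remaining=[$]
Step 31: accept. Stack=[E] ptr=13 lookahead=$ remaining=[$]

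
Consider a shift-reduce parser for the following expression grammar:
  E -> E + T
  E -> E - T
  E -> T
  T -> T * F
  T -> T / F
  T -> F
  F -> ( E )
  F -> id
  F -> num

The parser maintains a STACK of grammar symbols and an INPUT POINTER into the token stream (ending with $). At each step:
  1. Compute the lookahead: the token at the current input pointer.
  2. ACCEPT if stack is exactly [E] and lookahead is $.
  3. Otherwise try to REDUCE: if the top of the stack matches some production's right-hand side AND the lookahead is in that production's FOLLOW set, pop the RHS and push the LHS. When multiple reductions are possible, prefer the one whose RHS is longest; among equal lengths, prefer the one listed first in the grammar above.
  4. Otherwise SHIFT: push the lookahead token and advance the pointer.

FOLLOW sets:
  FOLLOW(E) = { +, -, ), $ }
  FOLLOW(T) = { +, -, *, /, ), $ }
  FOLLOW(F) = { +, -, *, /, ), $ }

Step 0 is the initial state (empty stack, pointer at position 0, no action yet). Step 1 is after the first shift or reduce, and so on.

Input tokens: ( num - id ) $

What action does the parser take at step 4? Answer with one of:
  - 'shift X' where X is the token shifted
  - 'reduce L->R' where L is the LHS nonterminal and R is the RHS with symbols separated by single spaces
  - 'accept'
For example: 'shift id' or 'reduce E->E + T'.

Step 1: shift (. Stack=[(] ptr=1 lookahead=num remaining=[num - id ) $]
Step 2: shift num. Stack=[( num] ptr=2 lookahead=- remaining=[- id ) $]
Step 3: reduce F->num. Stack=[( F] ptr=2 lookahead=- remaining=[- id ) $]
Step 4: reduce T->F. Stack=[( T] ptr=2 lookahead=- remaining=[- id ) $]

Answer: reduce T->F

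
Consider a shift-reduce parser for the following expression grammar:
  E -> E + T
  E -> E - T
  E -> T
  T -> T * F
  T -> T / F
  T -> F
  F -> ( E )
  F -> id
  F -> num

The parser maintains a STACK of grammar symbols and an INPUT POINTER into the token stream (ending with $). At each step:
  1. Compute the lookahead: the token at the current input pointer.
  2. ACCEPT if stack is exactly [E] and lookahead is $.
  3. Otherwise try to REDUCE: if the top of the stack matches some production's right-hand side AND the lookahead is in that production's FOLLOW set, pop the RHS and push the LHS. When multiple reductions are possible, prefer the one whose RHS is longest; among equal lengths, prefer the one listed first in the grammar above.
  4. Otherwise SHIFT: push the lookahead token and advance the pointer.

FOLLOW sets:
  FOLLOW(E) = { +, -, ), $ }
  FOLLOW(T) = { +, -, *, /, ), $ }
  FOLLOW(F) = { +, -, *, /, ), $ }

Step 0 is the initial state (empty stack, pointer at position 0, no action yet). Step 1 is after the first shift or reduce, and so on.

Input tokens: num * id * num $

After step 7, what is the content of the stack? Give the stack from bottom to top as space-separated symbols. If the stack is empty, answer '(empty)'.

Step 1: shift num. Stack=[num] ptr=1 lookahead=* remaining=[* id * num $]
Step 2: reduce F->num. Stack=[F] ptr=1 lookahead=* remaining=[* id * num $]
Step 3: reduce T->F. Stack=[T] ptr=1 lookahead=* remaining=[* id * num $]
Step 4: shift *. Stack=[T *] ptr=2 lookahead=id remaining=[id * num $]
Step 5: shift id. Stack=[T * id] ptr=3 lookahead=* remaining=[* num $]
Step 6: reduce F->id. Stack=[T * F] ptr=3 lookahead=* remaining=[* num $]
Step 7: reduce T->T * F. Stack=[T] ptr=3 lookahead=* remaining=[* num $]

Answer: T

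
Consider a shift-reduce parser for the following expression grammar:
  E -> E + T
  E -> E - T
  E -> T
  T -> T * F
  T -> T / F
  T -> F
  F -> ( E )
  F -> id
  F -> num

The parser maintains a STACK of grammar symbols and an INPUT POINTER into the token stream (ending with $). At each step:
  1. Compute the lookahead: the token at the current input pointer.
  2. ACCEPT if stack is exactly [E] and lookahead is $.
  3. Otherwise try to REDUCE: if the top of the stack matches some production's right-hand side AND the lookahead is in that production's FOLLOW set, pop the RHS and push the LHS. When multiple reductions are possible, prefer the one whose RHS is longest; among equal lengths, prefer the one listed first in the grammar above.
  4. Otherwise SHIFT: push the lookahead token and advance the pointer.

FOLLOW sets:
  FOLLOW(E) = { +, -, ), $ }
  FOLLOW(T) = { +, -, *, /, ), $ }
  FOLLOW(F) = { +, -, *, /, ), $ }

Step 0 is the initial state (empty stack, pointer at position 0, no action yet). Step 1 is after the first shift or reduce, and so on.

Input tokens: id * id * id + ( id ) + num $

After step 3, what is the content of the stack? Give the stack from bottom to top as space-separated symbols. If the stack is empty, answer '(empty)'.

Step 1: shift id. Stack=[id] ptr=1 lookahead=* remaining=[* id * id + ( id ) + num $]
Step 2: reduce F->id. Stack=[F] ptr=1 lookahead=* remaining=[* id * id + ( id ) + num $]
Step 3: reduce T->F. Stack=[T] ptr=1 lookahead=* remaining=[* id * id + ( id ) + num $]

Answer: T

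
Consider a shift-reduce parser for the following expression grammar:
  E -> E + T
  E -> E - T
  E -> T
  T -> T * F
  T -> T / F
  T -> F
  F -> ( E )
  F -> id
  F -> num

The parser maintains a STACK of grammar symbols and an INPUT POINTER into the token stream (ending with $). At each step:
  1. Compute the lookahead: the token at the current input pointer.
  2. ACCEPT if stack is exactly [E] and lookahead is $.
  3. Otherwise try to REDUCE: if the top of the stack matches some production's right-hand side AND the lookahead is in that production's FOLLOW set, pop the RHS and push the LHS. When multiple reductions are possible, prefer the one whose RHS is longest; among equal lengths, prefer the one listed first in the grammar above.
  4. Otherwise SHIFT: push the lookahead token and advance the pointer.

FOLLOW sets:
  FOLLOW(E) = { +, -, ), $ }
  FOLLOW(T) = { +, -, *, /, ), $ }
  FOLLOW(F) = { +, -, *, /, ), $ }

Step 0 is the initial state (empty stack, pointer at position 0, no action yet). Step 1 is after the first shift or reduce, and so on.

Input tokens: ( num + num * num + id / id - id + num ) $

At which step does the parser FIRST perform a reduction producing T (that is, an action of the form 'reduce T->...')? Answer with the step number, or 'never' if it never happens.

Answer: 4

Derivation:
Step 1: shift (. Stack=[(] ptr=1 lookahead=num remaining=[num + num * num + id / id - id + num ) $]
Step 2: shift num. Stack=[( num] ptr=2 lookahead=+ remaining=[+ num * num + id / id - id + num ) $]
Step 3: reduce F->num. Stack=[( F] ptr=2 lookahead=+ remaining=[+ num * num + id / id - id + num ) $]
Step 4: reduce T->F. Stack=[( T] ptr=2 lookahead=+ remaining=[+ num * num + id / id - id + num ) $]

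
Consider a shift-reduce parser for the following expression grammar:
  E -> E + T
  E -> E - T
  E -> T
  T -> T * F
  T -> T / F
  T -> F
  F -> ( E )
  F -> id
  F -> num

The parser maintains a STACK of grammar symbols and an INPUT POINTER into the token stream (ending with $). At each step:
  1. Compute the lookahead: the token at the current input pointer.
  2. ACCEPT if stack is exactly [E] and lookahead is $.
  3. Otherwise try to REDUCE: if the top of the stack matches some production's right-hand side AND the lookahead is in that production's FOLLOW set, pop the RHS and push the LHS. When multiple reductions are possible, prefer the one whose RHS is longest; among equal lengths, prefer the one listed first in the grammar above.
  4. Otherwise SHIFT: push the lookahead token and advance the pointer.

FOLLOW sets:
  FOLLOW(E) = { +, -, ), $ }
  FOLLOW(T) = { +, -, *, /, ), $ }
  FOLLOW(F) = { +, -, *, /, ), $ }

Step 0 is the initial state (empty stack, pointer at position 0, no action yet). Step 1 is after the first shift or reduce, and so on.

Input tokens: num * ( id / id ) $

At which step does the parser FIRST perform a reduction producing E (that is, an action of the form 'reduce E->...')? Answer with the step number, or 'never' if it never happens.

Step 1: shift num. Stack=[num] ptr=1 lookahead=* remaining=[* ( id / id ) $]
Step 2: reduce F->num. Stack=[F] ptr=1 lookahead=* remaining=[* ( id / id ) $]
Step 3: reduce T->F. Stack=[T] ptr=1 lookahead=* remaining=[* ( id / id ) $]
Step 4: shift *. Stack=[T *] ptr=2 lookahead=( remaining=[( id / id ) $]
Step 5: shift (. Stack=[T * (] ptr=3 lookahead=id remaining=[id / id ) $]
Step 6: shift id. Stack=[T * ( id] ptr=4 lookahead=/ remaining=[/ id ) $]
Step 7: reduce F->id. Stack=[T * ( F] ptr=4 lookahead=/ remaining=[/ id ) $]
Step 8: reduce T->F. Stack=[T * ( T] ptr=4 lookahead=/ remaining=[/ id ) $]
Step 9: shift /. Stack=[T * ( T /] ptr=5 lookahead=id remaining=[id ) $]
Step 10: shift id. Stack=[T * ( T / id] ptr=6 lookahead=) remaining=[) $]
Step 11: reduce F->id. Stack=[T * ( T / F] ptr=6 lookahead=) remaining=[) $]
Step 12: reduce T->T / F. Stack=[T * ( T] ptr=6 lookahead=) remaining=[) $]
Step 13: reduce E->T. Stack=[T * ( E] ptr=6 lookahead=) remaining=[) $]

Answer: 13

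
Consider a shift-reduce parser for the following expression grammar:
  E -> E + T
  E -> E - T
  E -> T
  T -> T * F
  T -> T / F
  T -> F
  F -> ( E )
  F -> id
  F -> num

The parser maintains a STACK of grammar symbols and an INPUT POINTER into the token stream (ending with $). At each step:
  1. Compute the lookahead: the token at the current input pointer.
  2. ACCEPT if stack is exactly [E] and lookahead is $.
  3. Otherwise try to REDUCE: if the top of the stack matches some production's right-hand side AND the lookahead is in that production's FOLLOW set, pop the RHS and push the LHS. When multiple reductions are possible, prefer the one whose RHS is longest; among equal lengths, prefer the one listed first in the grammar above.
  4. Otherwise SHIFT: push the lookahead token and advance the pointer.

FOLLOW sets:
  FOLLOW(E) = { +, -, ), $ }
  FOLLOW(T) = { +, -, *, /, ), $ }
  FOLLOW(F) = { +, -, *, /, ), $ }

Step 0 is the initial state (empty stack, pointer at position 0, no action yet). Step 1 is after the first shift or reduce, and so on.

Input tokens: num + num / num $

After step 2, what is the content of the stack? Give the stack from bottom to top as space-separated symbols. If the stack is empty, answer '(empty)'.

Step 1: shift num. Stack=[num] ptr=1 lookahead=+ remaining=[+ num / num $]
Step 2: reduce F->num. Stack=[F] ptr=1 lookahead=+ remaining=[+ num / num $]

Answer: F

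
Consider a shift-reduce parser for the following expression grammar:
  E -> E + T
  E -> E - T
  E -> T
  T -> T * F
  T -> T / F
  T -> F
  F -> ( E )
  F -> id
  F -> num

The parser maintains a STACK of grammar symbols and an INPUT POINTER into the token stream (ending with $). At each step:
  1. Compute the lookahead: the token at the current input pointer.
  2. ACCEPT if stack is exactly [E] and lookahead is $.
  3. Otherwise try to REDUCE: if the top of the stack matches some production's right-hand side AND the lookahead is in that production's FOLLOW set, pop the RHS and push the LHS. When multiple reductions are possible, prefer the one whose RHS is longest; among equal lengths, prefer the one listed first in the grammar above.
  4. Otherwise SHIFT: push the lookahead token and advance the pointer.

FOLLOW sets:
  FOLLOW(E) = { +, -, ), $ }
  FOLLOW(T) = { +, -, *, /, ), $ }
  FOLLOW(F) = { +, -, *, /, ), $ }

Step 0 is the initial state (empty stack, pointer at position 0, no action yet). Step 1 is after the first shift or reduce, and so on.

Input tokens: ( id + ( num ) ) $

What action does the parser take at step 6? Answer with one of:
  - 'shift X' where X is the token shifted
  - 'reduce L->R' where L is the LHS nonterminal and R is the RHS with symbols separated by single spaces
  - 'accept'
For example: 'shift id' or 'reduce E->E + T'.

Step 1: shift (. Stack=[(] ptr=1 lookahead=id remaining=[id + ( num ) ) $]
Step 2: shift id. Stack=[( id] ptr=2 lookahead=+ remaining=[+ ( num ) ) $]
Step 3: reduce F->id. Stack=[( F] ptr=2 lookahead=+ remaining=[+ ( num ) ) $]
Step 4: reduce T->F. Stack=[( T] ptr=2 lookahead=+ remaining=[+ ( num ) ) $]
Step 5: reduce E->T. Stack=[( E] ptr=2 lookahead=+ remaining=[+ ( num ) ) $]
Step 6: shift +. Stack=[( E +] ptr=3 lookahead=( remaining=[( num ) ) $]

Answer: shift +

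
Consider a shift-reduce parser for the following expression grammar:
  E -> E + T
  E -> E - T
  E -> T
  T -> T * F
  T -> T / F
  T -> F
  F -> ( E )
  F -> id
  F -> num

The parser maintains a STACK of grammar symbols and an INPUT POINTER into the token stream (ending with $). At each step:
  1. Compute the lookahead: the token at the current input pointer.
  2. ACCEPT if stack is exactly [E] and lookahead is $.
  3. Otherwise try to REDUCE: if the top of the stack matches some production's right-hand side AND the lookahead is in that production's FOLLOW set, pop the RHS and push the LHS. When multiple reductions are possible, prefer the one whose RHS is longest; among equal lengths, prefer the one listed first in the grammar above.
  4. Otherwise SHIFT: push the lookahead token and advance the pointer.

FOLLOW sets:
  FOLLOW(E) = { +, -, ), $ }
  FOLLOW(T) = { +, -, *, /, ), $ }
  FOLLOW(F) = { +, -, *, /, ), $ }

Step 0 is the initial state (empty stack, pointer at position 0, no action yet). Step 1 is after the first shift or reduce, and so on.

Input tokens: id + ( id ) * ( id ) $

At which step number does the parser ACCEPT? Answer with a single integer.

Answer: 24

Derivation:
Step 1: shift id. Stack=[id] ptr=1 lookahead=+ remaining=[+ ( id ) * ( id ) $]
Step 2: reduce F->id. Stack=[F] ptr=1 lookahead=+ remaining=[+ ( id ) * ( id ) $]
Step 3: reduce T->F. Stack=[T] ptr=1 lookahead=+ remaining=[+ ( id ) * ( id ) $]
Step 4: reduce E->T. Stack=[E] ptr=1 lookahead=+ remaining=[+ ( id ) * ( id ) $]
Step 5: shift +. Stack=[E +] ptr=2 lookahead=( remaining=[( id ) * ( id ) $]
Step 6: shift (. Stack=[E + (] ptr=3 lookahead=id remaining=[id ) * ( id ) $]
Step 7: shift id. Stack=[E + ( id] ptr=4 lookahead=) remaining=[) * ( id ) $]
Step 8: reduce F->id. Stack=[E + ( F] ptr=4 lookahead=) remaining=[) * ( id ) $]
Step 9: reduce T->F. Stack=[E + ( T] ptr=4 lookahead=) remaining=[) * ( id ) $]
Step 10: reduce E->T. Stack=[E + ( E] ptr=4 lookahead=) remaining=[) * ( id ) $]
Step 11: shift ). Stack=[E + ( E )] ptr=5 lookahead=* remaining=[* ( id ) $]
Step 12: reduce F->( E ). Stack=[E + F] ptr=5 lookahead=* remaining=[* ( id ) $]
Step 13: reduce T->F. Stack=[E + T] ptr=5 lookahead=* remaining=[* ( id ) $]
Step 14: shift *. Stack=[E + T *] ptr=6 lookahead=( remaining=[( id ) $]
Step 15: shift (. Stack=[E + T * (] ptr=7 lookahead=id remaining=[id ) $]
Step 16: shift id. Stack=[E + T * ( id] ptr=8 lookahead=) remaining=[) $]
Step 17: reduce F->id. Stack=[E + T * ( F] ptr=8 lookahead=) remaining=[) $]
Step 18: reduce T->F. Stack=[E + T * ( T] ptr=8 lookahead=) remaining=[) $]
Step 19: reduce E->T. Stack=[E + T * ( E] ptr=8 lookahead=) remaining=[) $]
Step 20: shift ). Stack=[E + T * ( E )] ptr=9 lookahead=$ remaining=[$]
Step 21: reduce F->( E ). Stack=[E + T * F] ptr=9 lookahead=$ remaining=[$]
Step 22: reduce T->T * F. Stack=[E + T] ptr=9 lookahead=$ remaining=[$]
Step 23: reduce E->E + T. Stack=[E] ptr=9 lookahead=$ remaining=[$]
Step 24: accept. Stack=[E] ptr=9 lookahead=$ remaining=[$]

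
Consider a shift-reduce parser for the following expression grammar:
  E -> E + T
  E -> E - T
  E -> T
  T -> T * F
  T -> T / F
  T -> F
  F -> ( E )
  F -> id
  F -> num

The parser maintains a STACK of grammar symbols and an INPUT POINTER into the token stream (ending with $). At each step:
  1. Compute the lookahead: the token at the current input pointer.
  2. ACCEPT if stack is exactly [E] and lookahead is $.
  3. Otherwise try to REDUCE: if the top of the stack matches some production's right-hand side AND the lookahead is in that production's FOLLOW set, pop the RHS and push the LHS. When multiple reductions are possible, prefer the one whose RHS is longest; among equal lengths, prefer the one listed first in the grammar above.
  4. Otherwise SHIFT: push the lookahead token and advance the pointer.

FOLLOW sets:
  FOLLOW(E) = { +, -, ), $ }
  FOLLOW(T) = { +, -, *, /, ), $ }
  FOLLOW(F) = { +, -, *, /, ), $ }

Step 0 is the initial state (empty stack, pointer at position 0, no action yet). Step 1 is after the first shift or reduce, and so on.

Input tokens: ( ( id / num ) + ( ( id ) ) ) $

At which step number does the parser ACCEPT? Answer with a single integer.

Answer: 34

Derivation:
Step 1: shift (. Stack=[(] ptr=1 lookahead=( remaining=[( id / num ) + ( ( id ) ) ) $]
Step 2: shift (. Stack=[( (] ptr=2 lookahead=id remaining=[id / num ) + ( ( id ) ) ) $]
Step 3: shift id. Stack=[( ( id] ptr=3 lookahead=/ remaining=[/ num ) + ( ( id ) ) ) $]
Step 4: reduce F->id. Stack=[( ( F] ptr=3 lookahead=/ remaining=[/ num ) + ( ( id ) ) ) $]
Step 5: reduce T->F. Stack=[( ( T] ptr=3 lookahead=/ remaining=[/ num ) + ( ( id ) ) ) $]
Step 6: shift /. Stack=[( ( T /] ptr=4 lookahead=num remaining=[num ) + ( ( id ) ) ) $]
Step 7: shift num. Stack=[( ( T / num] ptr=5 lookahead=) remaining=[) + ( ( id ) ) ) $]
Step 8: reduce F->num. Stack=[( ( T / F] ptr=5 lookahead=) remaining=[) + ( ( id ) ) ) $]
Step 9: reduce T->T / F. Stack=[( ( T] ptr=5 lookahead=) remaining=[) + ( ( id ) ) ) $]
Step 10: reduce E->T. Stack=[( ( E] ptr=5 lookahead=) remaining=[) + ( ( id ) ) ) $]
Step 11: shift ). Stack=[( ( E )] ptr=6 lookahead=+ remaining=[+ ( ( id ) ) ) $]
Step 12: reduce F->( E ). Stack=[( F] ptr=6 lookahead=+ remaining=[+ ( ( id ) ) ) $]
Step 13: reduce T->F. Stack=[( T] ptr=6 lookahead=+ remaining=[+ ( ( id ) ) ) $]
Step 14: reduce E->T. Stack=[( E] ptr=6 lookahead=+ remaining=[+ ( ( id ) ) ) $]
Step 15: shift +. Stack=[( E +] ptr=7 lookahead=( remaining=[( ( id ) ) ) $]
Step 16: shift (. Stack=[( E + (] ptr=8 lookahead=( remaining=[( id ) ) ) $]
Step 17: shift (. Stack=[( E + ( (] ptr=9 lookahead=id remaining=[id ) ) ) $]
Step 18: shift id. Stack=[( E + ( ( id] ptr=10 lookahead=) remaining=[) ) ) $]
Step 19: reduce F->id. Stack=[( E + ( ( F] ptr=10 lookahead=) remaining=[) ) ) $]
Step 20: reduce T->F. Stack=[( E + ( ( T] ptr=10 lookahead=) remaining=[) ) ) $]
Step 21: reduce E->T. Stack=[( E + ( ( E] ptr=10 lookahead=) remaining=[) ) ) $]
Step 22: shift ). Stack=[( E + ( ( E )] ptr=11 lookahead=) remaining=[) ) $]
Step 23: reduce F->( E ). Stack=[( E + ( F] ptr=11 lookahead=) remaining=[) ) $]
Step 24: reduce T->F. Stack=[( E + ( T] ptr=11 lookahead=) remaining=[) ) $]
Step 25: reduce E->T. Stack=[( E + ( E] ptr=11 lookahead=) remaining=[) ) $]
Step 26: shift ). Stack=[( E + ( E )] ptr=12 lookahead=) remaining=[) $]
Step 27: reduce F->( E ). Stack=[( E + F] ptr=12 lookahead=) remaining=[) $]
Step 28: reduce T->F. Stack=[( E + T] ptr=12 lookahead=) remaining=[) $]
Step 29: reduce E->E + T. Stack=[( E] ptr=12 lookahead=) remaining=[) $]
Step 30: shift ). Stack=[( E )] ptr=13 lookahead=$ remaining=[$]
Step 31: reduce F->( E ). Stack=[F] ptr=13 lookahead=$ remaining=[$]
Step 32: reduce T->F. Stack=[T] ptr=13 lookahead=$ remaining=[$]
Step 33: reduce E->T. Stack=[E] ptr=13 lookahead=$ remaining=[$]
Step 34: accept. Stack=[E] ptr=13 lookahead=$ remaining=[$]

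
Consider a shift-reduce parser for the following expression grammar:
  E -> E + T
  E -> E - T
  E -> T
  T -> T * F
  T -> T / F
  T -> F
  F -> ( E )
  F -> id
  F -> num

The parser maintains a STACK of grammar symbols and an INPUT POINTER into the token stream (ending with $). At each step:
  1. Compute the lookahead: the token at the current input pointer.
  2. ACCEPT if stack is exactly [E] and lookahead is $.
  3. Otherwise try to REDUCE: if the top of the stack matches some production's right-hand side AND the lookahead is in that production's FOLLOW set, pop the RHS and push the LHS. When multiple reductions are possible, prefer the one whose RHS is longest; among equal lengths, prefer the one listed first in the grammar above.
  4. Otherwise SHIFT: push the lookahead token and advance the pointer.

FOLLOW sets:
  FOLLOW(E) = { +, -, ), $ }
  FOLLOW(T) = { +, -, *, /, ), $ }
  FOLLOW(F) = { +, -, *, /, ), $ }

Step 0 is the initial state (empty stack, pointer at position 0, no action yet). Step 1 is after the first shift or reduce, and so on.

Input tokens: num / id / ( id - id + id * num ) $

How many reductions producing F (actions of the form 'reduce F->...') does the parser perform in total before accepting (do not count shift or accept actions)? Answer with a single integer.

Step 1: shift num. Stack=[num] ptr=1 lookahead=/ remaining=[/ id / ( id - id + id * num ) $]
Step 2: reduce F->num. Stack=[F] ptr=1 lookahead=/ remaining=[/ id / ( id - id + id * num ) $]
Step 3: reduce T->F. Stack=[T] ptr=1 lookahead=/ remaining=[/ id / ( id - id + id * num ) $]
Step 4: shift /. Stack=[T /] ptr=2 lookahead=id remaining=[id / ( id - id + id * num ) $]
Step 5: shift id. Stack=[T / id] ptr=3 lookahead=/ remaining=[/ ( id - id + id * num ) $]
Step 6: reduce F->id. Stack=[T / F] ptr=3 lookahead=/ remaining=[/ ( id - id + id * num ) $]
Step 7: reduce T->T / F. Stack=[T] ptr=3 lookahead=/ remaining=[/ ( id - id + id * num ) $]
Step 8: shift /. Stack=[T /] ptr=4 lookahead=( remaining=[( id - id + id * num ) $]
Step 9: shift (. Stack=[T / (] ptr=5 lookahead=id remaining=[id - id + id * num ) $]
Step 10: shift id. Stack=[T / ( id] ptr=6 lookahead=- remaining=[- id + id * num ) $]
Step 11: reduce F->id. Stack=[T / ( F] ptr=6 lookahead=- remaining=[- id + id * num ) $]
Step 12: reduce T->F. Stack=[T / ( T] ptr=6 lookahead=- remaining=[- id + id * num ) $]
Step 13: reduce E->T. Stack=[T / ( E] ptr=6 lookahead=- remaining=[- id + id * num ) $]
Step 14: shift -. Stack=[T / ( E -] ptr=7 lookahead=id remaining=[id + id * num ) $]
Step 15: shift id. Stack=[T / ( E - id] ptr=8 lookahead=+ remaining=[+ id * num ) $]
Step 16: reduce F->id. Stack=[T / ( E - F] ptr=8 lookahead=+ remaining=[+ id * num ) $]
Step 17: reduce T->F. Stack=[T / ( E - T] ptr=8 lookahead=+ remaining=[+ id * num ) $]
Step 18: reduce E->E - T. Stack=[T / ( E] ptr=8 lookahead=+ remaining=[+ id * num ) $]
Step 19: shift +. Stack=[T / ( E +] ptr=9 lookahead=id remaining=[id * num ) $]
Step 20: shift id. Stack=[T / ( E + id] ptr=10 lookahead=* remaining=[* num ) $]
Step 21: reduce F->id. Stack=[T / ( E + F] ptr=10 lookahead=* remaining=[* num ) $]
Step 22: reduce T->F. Stack=[T / ( E + T] ptr=10 lookahead=* remaining=[* num ) $]
Step 23: shift *. Stack=[T / ( E + T *] ptr=11 lookahead=num remaining=[num ) $]
Step 24: shift num. Stack=[T / ( E + T * num] ptr=12 lookahead=) remaining=[) $]
Step 25: reduce F->num. Stack=[T / ( E + T * F] ptr=12 lookahead=) remaining=[) $]
Step 26: reduce T->T * F. Stack=[T / ( E + T] ptr=12 lookahead=) remaining=[) $]
Step 27: reduce E->E + T. Stack=[T / ( E] ptr=12 lookahead=) remaining=[) $]
Step 28: shift ). Stack=[T / ( E )] ptr=13 lookahead=$ remaining=[$]
Step 29: reduce F->( E ). Stack=[T / F] ptr=13 lookahead=$ remaining=[$]
Step 30: reduce T->T / F. Stack=[T] ptr=13 lookahead=$ remaining=[$]
Step 31: reduce E->T. Stack=[E] ptr=13 lookahead=$ remaining=[$]
Step 32: accept. Stack=[E] ptr=13 lookahead=$ remaining=[$]

Answer: 7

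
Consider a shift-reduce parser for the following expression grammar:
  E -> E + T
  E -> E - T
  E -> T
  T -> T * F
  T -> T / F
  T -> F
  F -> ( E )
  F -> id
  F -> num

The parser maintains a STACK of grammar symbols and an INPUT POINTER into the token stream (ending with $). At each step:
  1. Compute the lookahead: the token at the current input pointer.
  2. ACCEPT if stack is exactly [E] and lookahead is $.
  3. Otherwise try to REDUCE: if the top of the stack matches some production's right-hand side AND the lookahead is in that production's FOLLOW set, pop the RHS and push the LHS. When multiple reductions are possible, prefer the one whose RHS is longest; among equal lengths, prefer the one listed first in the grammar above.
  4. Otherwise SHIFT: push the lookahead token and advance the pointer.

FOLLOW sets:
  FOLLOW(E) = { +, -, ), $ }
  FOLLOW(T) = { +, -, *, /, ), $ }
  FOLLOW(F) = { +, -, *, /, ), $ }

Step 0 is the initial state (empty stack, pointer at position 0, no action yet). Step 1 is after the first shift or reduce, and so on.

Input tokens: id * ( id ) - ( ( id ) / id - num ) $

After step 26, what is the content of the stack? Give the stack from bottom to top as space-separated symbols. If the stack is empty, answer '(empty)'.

Answer: E - ( T / F

Derivation:
Step 1: shift id. Stack=[id] ptr=1 lookahead=* remaining=[* ( id ) - ( ( id ) / id - num ) $]
Step 2: reduce F->id. Stack=[F] ptr=1 lookahead=* remaining=[* ( id ) - ( ( id ) / id - num ) $]
Step 3: reduce T->F. Stack=[T] ptr=1 lookahead=* remaining=[* ( id ) - ( ( id ) / id - num ) $]
Step 4: shift *. Stack=[T *] ptr=2 lookahead=( remaining=[( id ) - ( ( id ) / id - num ) $]
Step 5: shift (. Stack=[T * (] ptr=3 lookahead=id remaining=[id ) - ( ( id ) / id - num ) $]
Step 6: shift id. Stack=[T * ( id] ptr=4 lookahead=) remaining=[) - ( ( id ) / id - num ) $]
Step 7: reduce F->id. Stack=[T * ( F] ptr=4 lookahead=) remaining=[) - ( ( id ) / id - num ) $]
Step 8: reduce T->F. Stack=[T * ( T] ptr=4 lookahead=) remaining=[) - ( ( id ) / id - num ) $]
Step 9: reduce E->T. Stack=[T * ( E] ptr=4 lookahead=) remaining=[) - ( ( id ) / id - num ) $]
Step 10: shift ). Stack=[T * ( E )] ptr=5 lookahead=- remaining=[- ( ( id ) / id - num ) $]
Step 11: reduce F->( E ). Stack=[T * F] ptr=5 lookahead=- remaining=[- ( ( id ) / id - num ) $]
Step 12: reduce T->T * F. Stack=[T] ptr=5 lookahead=- remaining=[- ( ( id ) / id - num ) $]
Step 13: reduce E->T. Stack=[E] ptr=5 lookahead=- remaining=[- ( ( id ) / id - num ) $]
Step 14: shift -. Stack=[E -] ptr=6 lookahead=( remaining=[( ( id ) / id - num ) $]
Step 15: shift (. Stack=[E - (] ptr=7 lookahead=( remaining=[( id ) / id - num ) $]
Step 16: shift (. Stack=[E - ( (] ptr=8 lookahead=id remaining=[id ) / id - num ) $]
Step 17: shift id. Stack=[E - ( ( id] ptr=9 lookahead=) remaining=[) / id - num ) $]
Step 18: reduce F->id. Stack=[E - ( ( F] ptr=9 lookahead=) remaining=[) / id - num ) $]
Step 19: reduce T->F. Stack=[E - ( ( T] ptr=9 lookahead=) remaining=[) / id - num ) $]
Step 20: reduce E->T. Stack=[E - ( ( E] ptr=9 lookahead=) remaining=[) / id - num ) $]
Step 21: shift ). Stack=[E - ( ( E )] ptr=10 lookahead=/ remaining=[/ id - num ) $]
Step 22: reduce F->( E ). Stack=[E - ( F] ptr=10 lookahead=/ remaining=[/ id - num ) $]
Step 23: reduce T->F. Stack=[E - ( T] ptr=10 lookahead=/ remaining=[/ id - num ) $]
Step 24: shift /. Stack=[E - ( T /] ptr=11 lookahead=id remaining=[id - num ) $]
Step 25: shift id. Stack=[E - ( T / id] ptr=12 lookahead=- remaining=[- num ) $]
Step 26: reduce F->id. Stack=[E - ( T / F] ptr=12 lookahead=- remaining=[- num ) $]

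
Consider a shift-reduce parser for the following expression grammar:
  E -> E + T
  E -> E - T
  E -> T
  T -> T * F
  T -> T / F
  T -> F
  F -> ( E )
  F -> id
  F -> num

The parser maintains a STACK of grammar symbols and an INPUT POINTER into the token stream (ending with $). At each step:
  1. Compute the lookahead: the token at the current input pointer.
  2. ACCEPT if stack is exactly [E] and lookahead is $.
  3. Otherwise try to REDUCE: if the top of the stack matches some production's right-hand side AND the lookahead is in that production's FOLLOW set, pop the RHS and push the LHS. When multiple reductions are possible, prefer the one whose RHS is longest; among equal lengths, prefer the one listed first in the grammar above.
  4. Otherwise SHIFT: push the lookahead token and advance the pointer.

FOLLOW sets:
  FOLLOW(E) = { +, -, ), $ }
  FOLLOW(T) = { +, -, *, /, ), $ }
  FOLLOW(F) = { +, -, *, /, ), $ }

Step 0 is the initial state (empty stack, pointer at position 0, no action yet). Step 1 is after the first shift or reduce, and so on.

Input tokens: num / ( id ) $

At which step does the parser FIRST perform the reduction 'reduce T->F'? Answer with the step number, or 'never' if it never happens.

Step 1: shift num. Stack=[num] ptr=1 lookahead=/ remaining=[/ ( id ) $]
Step 2: reduce F->num. Stack=[F] ptr=1 lookahead=/ remaining=[/ ( id ) $]
Step 3: reduce T->F. Stack=[T] ptr=1 lookahead=/ remaining=[/ ( id ) $]

Answer: 3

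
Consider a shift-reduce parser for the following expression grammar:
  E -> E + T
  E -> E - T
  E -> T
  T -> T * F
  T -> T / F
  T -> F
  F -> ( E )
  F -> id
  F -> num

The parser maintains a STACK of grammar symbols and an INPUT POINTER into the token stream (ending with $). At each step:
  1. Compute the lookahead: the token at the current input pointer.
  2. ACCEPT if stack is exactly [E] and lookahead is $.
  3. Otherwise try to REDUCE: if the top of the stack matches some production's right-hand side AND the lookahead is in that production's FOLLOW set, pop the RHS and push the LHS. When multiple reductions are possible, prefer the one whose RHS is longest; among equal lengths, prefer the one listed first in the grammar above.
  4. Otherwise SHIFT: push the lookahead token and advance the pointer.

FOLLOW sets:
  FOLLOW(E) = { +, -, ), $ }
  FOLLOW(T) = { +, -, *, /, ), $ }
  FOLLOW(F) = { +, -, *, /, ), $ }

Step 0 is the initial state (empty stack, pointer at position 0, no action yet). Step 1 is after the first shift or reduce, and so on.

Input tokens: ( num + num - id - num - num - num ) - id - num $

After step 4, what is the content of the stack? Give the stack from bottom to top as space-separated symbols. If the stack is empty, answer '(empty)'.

Step 1: shift (. Stack=[(] ptr=1 lookahead=num remaining=[num + num - id - num - num - num ) - id - num $]
Step 2: shift num. Stack=[( num] ptr=2 lookahead=+ remaining=[+ num - id - num - num - num ) - id - num $]
Step 3: reduce F->num. Stack=[( F] ptr=2 lookahead=+ remaining=[+ num - id - num - num - num ) - id - num $]
Step 4: reduce T->F. Stack=[( T] ptr=2 lookahead=+ remaining=[+ num - id - num - num - num ) - id - num $]

Answer: ( T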